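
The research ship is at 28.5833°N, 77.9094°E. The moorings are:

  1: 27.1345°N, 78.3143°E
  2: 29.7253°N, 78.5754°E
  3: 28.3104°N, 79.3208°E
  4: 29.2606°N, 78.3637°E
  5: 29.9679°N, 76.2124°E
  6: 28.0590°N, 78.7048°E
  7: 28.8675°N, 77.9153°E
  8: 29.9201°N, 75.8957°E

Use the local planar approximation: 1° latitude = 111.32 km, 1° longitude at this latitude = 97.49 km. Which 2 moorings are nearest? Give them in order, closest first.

7, 4

Distances from 28.5833°N, 77.9094°E:
1: √((-1.4488·111.32)² + (0.4049·97.49)²) = √(26011.372585 + 1558.173071) = 166.0408 km
2: √((1.1420·111.32)² + (0.6660·97.49)²) = √(16161.386001 + 4215.689335) = 142.7483 km
3: √((-0.2729·111.32)² + (1.4114·97.49)²) = √(922.897494 + 18933.040634) = 140.9111 km
4: √((0.6773·111.32)² + (0.4543·97.49)²) = √(5684.713038 + 1961.578146) = 87.4431 km
5: √((1.3846·111.32)² + (-1.6970·97.49)²) = √(23757.188844 + 27370.568967) = 226.1145 km
6: √((-0.5243·111.32)² + (0.7954·97.49)²) = √(3406.482096 + 6013.001526) = 97.0540 km
7: √((0.2842·111.32)² + (0.0059·97.49)²) = √(1000.908880 + 0.330845) = 31.6424 km
8: √((1.3368·111.32)² + (-2.0137·97.49)²) = √(22145.182776 + 38539.819908) = 246.3433 km
Sorted: 7 (31.6424 km) < 4 (87.4431 km) < 6 (97.0540 km) < 3 (140.9111 km) < …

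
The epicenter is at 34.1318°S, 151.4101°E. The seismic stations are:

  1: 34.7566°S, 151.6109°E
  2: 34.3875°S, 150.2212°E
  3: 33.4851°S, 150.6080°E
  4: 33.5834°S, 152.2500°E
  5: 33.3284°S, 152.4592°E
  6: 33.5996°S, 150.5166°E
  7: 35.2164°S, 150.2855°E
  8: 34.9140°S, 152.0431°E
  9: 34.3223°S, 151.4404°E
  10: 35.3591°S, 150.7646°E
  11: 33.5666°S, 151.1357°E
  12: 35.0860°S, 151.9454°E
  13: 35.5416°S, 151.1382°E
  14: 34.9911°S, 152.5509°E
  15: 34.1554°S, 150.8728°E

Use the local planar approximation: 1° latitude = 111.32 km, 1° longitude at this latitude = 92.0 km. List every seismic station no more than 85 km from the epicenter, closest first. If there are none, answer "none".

9, 15, 11, 1

Distances from 34.1318°S, 151.4101°E:
1: 71.9643 km
2: 113.0219 km
3: 103.0926 km
4: 98.4765 km
5: 131.5830 km
6: 101.3266 km
7: 159.0038 km
8: 104.7540 km
9: 21.3889 km
10: 148.9716 km
11: 67.7937 km
12: 117.0826 km
13: 158.9200 km
14: 142.0055 km
15: 49.5014 km
Threshold 85 km: 9 (21.3889 km), 15 (49.5014 km), 11 (67.7937 km), 1 (71.9643 km) are within range.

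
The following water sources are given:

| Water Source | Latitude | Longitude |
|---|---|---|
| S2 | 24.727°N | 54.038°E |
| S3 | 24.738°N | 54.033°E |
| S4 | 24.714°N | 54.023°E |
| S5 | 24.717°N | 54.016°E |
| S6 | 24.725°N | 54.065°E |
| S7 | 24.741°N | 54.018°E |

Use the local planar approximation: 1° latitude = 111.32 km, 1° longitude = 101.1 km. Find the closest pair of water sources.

S4 and S5

Pairwise distances:
S2–S3: √((0.011·111.32)² + (-0.005·101.1)²) = √(1.49945 + 0.25553) = 1.325 km
S2–S4: √((-0.013·111.32)² + (-0.015·101.1)²) = √(2.09427 + 2.29977) = 2.096 km
S2–S5: √((-0.010·111.32)² + (-0.022·101.1)²) = √(1.23921 + 4.94707) = 2.487 km
S2–S6: √((-0.002·111.32)² + (0.027·101.1)²) = √(0.04957 + 7.45126) = 2.739 km
S2–S7: √((0.014·111.32)² + (-0.020·101.1)²) = √(2.42886 + 4.08848) = 2.553 km
S3–S4: √((-0.024·111.32)² + (-0.010·101.1)²) = √(7.13787 + 1.02212) = 2.857 km
S3–S5: √((-0.021·111.32)² + (-0.017·101.1)²) = √(5.46493 + 2.95393) = 2.902 km
S3–S6: √((-0.013·111.32)² + (0.032·101.1)²) = √(2.09427 + 10.46652) = 3.544 km
S3–S7: √((0.003·111.32)² + (-0.015·101.1)²) = √(0.11153 + 2.29977) = 1.553 km
S4–S5: √((0.003·111.32)² + (-0.007·101.1)²) = √(0.11153 + 0.50084) = 0.783 km
S4–S6: √((0.011·111.32)² + (0.042·101.1)²) = √(1.49945 + 18.03021) = 4.419 km
S4–S7: √((0.027·111.32)² + (-0.005·101.1)²) = √(9.03387 + 0.25553) = 3.048 km
S5–S6: √((0.008·111.32)² + (0.049·101.1)²) = √(0.79310 + 24.54113) = 5.033 km
S5–S7: √((0.024·111.32)² + (0.002·101.1)²) = √(7.13787 + 0.04088) = 2.679 km
S6–S7: √((0.016·111.32)² + (-0.047·101.1)²) = √(3.17239 + 22.57865) = 5.075 km
Closest pair: S4–S5 at 0.783 km.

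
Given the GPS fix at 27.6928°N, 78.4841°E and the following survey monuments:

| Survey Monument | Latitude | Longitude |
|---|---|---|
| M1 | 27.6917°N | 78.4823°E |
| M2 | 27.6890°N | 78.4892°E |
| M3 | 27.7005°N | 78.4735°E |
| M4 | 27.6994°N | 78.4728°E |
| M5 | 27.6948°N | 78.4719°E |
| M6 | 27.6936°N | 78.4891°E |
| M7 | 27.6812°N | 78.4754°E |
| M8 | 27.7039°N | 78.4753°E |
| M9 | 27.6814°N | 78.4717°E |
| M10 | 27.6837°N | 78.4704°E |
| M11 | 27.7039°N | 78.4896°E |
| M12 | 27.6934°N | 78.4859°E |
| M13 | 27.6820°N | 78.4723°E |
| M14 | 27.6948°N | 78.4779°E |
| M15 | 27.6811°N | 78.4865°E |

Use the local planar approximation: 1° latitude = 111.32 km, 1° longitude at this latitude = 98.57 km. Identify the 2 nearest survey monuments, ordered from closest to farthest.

Distances from 27.6928°N, 78.4841°E:
M1: 0.2156 km
M2: 0.6570 km
M3: 1.3515 km
M4: 1.3343 km
M5: 1.2230 km
M6: 0.5008 km
M7: 1.5501 km
M8: 1.5097 km
M9: 1.7619 km
M10: 1.6881 km
M11: 1.3494 km
M12: 0.1896 km
M13: 1.6728 km
M14: 0.6504 km
M15: 1.3238 km
Sorted: M12 (0.1896 km) < M1 (0.2156 km) < M6 (0.5008 km) < M14 (0.6504 km) < …

M12, M1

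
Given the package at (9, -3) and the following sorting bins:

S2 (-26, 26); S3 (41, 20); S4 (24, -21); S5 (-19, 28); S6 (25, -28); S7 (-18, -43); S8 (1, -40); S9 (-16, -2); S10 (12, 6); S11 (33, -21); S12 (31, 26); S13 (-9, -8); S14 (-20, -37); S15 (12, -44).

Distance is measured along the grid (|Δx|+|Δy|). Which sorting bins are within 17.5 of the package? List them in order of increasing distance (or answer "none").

Distances from (9, -3):
S2: 64
S3: 55
S4: 33
S5: 59
S6: 41
S7: 67
S8: 45
S9: 26
S10: 12
S11: 42
S12: 51
S13: 23
S14: 63
S15: 44
Threshold 17.5: S10 (12) is within range.

S10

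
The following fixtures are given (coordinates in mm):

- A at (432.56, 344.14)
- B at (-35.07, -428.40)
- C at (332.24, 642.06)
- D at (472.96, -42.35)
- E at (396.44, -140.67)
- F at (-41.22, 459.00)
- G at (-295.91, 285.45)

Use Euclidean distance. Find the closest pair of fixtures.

Pairwise distances:
D–E: 124.59 mm
F–G: 308.20 mm
A–C: 314.36 mm
A–D: 388.60 mm
C–F: 415.91 mm
A–E: 486.15 mm
A–F: 487.50 mm
B–E: 518.64 mm
B–D: 638.07 mm
C–D: 698.73 mm
D–F: 718.15 mm
C–G: 722.32 mm
A–G: 730.83 mm
E–F: 742.40 mm
B–G: 760.01 mm
C–E: 785.36 mm
E–G: 812.97 mm
D–G: 835.83 mm
B–F: 887.42 mm
A–B: 903.05 mm
B–C: 1131.72 mm
Closest pair: D–E at 124.59 mm.

D and E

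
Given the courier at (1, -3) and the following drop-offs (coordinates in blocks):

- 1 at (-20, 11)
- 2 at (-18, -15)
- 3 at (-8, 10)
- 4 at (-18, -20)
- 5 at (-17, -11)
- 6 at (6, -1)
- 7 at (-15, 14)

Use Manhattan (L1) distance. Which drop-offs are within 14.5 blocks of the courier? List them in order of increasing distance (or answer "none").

6

Distances from (1, -3):
1: |-21| + |14| = 21 + 14 = 35 blocks
2: |-19| + |-12| = 19 + 12 = 31 blocks
3: |-9| + |13| = 9 + 13 = 22 blocks
4: |-19| + |-17| = 19 + 17 = 36 blocks
5: |-18| + |-8| = 18 + 8 = 26 blocks
6: |5| + |2| = 5 + 2 = 7 blocks
7: |-16| + |17| = 16 + 17 = 33 blocks
Threshold 14.5 blocks: 6 (7 blocks) is within range.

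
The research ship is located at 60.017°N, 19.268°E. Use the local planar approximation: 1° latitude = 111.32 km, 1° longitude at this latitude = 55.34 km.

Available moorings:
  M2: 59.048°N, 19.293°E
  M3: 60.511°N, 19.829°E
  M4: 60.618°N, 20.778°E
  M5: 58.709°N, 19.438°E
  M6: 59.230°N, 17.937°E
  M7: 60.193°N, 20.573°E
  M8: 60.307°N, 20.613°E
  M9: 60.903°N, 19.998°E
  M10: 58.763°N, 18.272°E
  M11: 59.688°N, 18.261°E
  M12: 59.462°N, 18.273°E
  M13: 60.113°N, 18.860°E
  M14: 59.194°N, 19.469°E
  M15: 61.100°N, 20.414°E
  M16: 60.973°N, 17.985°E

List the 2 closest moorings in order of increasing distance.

Distances from 60.017°N, 19.268°E:
M2: 107.878 km
M3: 63.150 km
M4: 107.046 km
M5: 145.910 km
M6: 114.458 km
M7: 74.829 km
M8: 81.132 km
M9: 106.582 km
M10: 150.083 km
M11: 66.685 km
M12: 82.759 km
M13: 24.980 km
M14: 92.289 km
M15: 136.223 km
M16: 127.933 km
Sorted: M13 (24.980 km) < M3 (63.150 km) < M11 (66.685 km) < M7 (74.829 km) < …

M13, M3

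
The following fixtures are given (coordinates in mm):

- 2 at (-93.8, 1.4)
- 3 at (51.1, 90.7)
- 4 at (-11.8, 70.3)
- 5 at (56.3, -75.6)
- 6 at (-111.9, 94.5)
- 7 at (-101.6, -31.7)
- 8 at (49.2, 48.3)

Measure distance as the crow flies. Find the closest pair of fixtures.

2 and 7

Pairwise distances:
2–3: 170.2 mm
2–4: 107.1 mm
2–5: 168.7 mm
2–6: 94.8 mm
2–7: 34.0 mm
2–8: 150.5 mm
3–4: 66.1 mm
3–5: 166.4 mm
3–6: 163.0 mm
3–7: 195.7 mm
3–8: 42.4 mm
4–5: 161.0 mm
4–6: 103.0 mm
4–7: 135.9 mm
4–8: 64.8 mm
5–6: 239.2 mm
5–7: 163.9 mm
5–8: 124.1 mm
6–7: 126.6 mm
6–8: 167.6 mm
7–8: 170.7 mm
Closest pair: 2–7 at 34.0 mm.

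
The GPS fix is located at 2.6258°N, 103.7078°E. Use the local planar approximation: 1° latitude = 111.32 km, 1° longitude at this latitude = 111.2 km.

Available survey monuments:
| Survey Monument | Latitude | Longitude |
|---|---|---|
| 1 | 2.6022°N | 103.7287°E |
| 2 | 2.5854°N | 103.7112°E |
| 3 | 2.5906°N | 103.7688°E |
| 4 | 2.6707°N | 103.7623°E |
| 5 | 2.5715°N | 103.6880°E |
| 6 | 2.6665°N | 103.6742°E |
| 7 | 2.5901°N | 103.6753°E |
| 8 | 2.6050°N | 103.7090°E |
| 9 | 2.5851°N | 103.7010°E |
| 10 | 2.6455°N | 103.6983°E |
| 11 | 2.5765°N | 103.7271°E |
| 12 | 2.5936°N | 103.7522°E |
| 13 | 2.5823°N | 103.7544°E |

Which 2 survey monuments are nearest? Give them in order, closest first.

8, 10

Distances from 2.6258°N, 103.7078°E:
1: 3.5076 km
2: 4.5132 km
3: 7.8337 km
4: 7.8556 km
5: 6.4332 km
6: 5.8726 km
7: 5.3717 km
8: 2.3193 km
9: 4.5934 km
10: 2.4342 km
11: 5.8928 km
12: 6.1013 km
13: 7.0923 km
Sorted: 8 (2.3193 km) < 10 (2.4342 km) < 1 (3.5076 km) < 2 (4.5132 km) < …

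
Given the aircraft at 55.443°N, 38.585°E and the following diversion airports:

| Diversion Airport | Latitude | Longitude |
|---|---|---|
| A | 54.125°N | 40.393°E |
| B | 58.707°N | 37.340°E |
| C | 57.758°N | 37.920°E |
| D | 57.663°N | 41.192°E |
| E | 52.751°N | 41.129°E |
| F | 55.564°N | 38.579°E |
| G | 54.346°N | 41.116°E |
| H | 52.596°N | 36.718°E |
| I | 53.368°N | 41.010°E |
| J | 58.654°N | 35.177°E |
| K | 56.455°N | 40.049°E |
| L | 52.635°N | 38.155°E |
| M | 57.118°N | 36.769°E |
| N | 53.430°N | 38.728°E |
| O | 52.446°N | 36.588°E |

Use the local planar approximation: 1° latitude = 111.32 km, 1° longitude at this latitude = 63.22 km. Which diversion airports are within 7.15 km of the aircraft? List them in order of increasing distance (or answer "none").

none

Distances from 55.443°N, 38.585°E:
A: √((-1.318·111.32)² + (1.808·63.22)²) = √(21526.68797 + 13064.89234) = 185.988 km
B: √((3.264·111.32)² + (-1.245·63.22)²) = √(132022.11792 + 6195.09094) = 371.776 km
C: √((2.315·111.32)² + (-0.665·63.22)²) = √(66412.27935 + 1767.47091) = 261.113 km
D: √((2.220·111.32)² + (2.607·63.22)²) = √(61073.43460 + 27163.83260) = 297.048 km
E: √((-2.692·111.32)² + (2.544·63.22)²) = √(89804.17064 + 25866.82929) = 340.104 km
F: √((0.121·111.32)² + (-0.006·63.22)²) = √(181.43336 + 0.14388) = 13.475 km
G: √((-1.097·111.32)² + (2.531·63.22)²) = √(14912.81569 + 25603.14250) = 201.286 km
H: √((-2.847·111.32)² + (-1.867·63.22)²) = √(100443.38254 + 13931.49165) = 338.194 km
I: √((-2.075·111.32)² + (2.425·63.22)²) = √(53355.91812 + 23503.49617) = 277.235 km
J: √((3.211·111.32)² + (-3.408·63.22)²) = √(127769.44445 + 46420.32270) = 417.360 km
K: √((1.012·111.32)² + (1.464·63.22)²) = √(12691.33829 + 8566.25772) = 145.800 km
L: √((-2.808·111.32)² + (-0.430·63.22)²) = √(97710.35749 + 739.00248) = 313.766 km
M: √((1.675·111.32)² + (-1.816·63.22)²) = √(34767.70452 + 13180.76665) = 218.971 km
N: √((-2.013·111.32)² + (0.143·63.22)²) = √(50215.05528 + 81.72992) = 224.269 km
O: √((-2.997·111.32)² + (-1.997·63.22)²) = √(111306.33457 + 15939.14835) = 356.715 km
Threshold 7.15 km: none within range.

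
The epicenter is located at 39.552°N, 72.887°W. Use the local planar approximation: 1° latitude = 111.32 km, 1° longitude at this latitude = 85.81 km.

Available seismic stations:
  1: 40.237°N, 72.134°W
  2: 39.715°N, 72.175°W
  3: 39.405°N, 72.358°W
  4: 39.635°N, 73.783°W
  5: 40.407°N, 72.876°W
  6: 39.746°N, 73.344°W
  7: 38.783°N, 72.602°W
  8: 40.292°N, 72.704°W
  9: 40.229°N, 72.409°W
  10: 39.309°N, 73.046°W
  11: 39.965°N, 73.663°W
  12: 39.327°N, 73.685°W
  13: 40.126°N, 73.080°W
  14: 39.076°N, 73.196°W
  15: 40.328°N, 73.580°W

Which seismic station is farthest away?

15

Distances from 39.552°N, 72.887°W:
1: √((0.685·111.32)² + (0.753·85.81)²) = √(5814.70302 + 4175.08918) = 99.949 km
2: √((0.163·111.32)² + (0.712·85.81)²) = √(329.24683 + 3732.80919) = 63.734 km
3: √((-0.147·111.32)² + (0.529·85.81)²) = √(267.78181 + 2060.56893) = 48.253 km
4: √((0.083·111.32)² + (-0.896·85.81)²) = √(85.36947 + 5911.42009) = 77.439 km
5: √((0.855·111.32)² + (0.011·85.81)²) = √(9058.96590 + 0.89097) = 95.183 km
6: √((0.194·111.32)² + (-0.457·85.81)²) = √(466.39067 + 1537.82956) = 44.769 km
7: √((-0.769·111.32)² + (0.285·85.81)²) = √(7328.22972 + 598.08860) = 89.030 km
8: √((0.740·111.32)² + (0.183·85.81)²) = √(6785.93718 + 246.59143) = 83.860 km
9: √((0.677·111.32)² + (0.478·85.81)²) = √(5679.67823 + 1682.40906) = 85.803 km
10: √((-0.243·111.32)² + (-0.159·85.81)²) = √(731.74362 + 186.15301) = 30.297 km
11: √((0.413·111.32)² + (-0.776·85.81)²) = √(2113.71534 + 4434.03632) = 80.918 km
12: √((-0.225·111.32)² + (-0.798·85.81)²) = √(627.35221 + 4689.01462) = 72.913 km
13: √((0.574·111.32)² + (-0.193·85.81)²) = √(4082.91351 + 274.27765) = 66.009 km
14: √((-0.476·111.32)² + (-0.309·85.81)²) = √(2807.76206 + 703.06060) = 59.252 km
15: √((0.776·111.32)² + (-0.693·85.81)²) = √(7462.25074 + 3536.24440) = 104.874 km
Maximum: 15 at 104.874 km.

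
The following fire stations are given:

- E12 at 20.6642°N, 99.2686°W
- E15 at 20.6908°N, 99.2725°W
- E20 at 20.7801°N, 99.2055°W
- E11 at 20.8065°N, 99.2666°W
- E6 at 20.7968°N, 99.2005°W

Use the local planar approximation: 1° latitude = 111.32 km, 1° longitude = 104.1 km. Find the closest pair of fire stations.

Pairwise distances:
E20–E6: √((0.0167·111.32)² + (0.0050·104.1)²) = √(3.456045 + 0.270920) = 1.9305 km
E12–E15: √((0.0266·111.32)² + (-0.0039·104.1)²) = √(8.768184 + 0.164828) = 2.9888 km
E11–E6: √((-0.0097·111.32)² + (0.0661·104.1)²) = √(1.165977 + 47.348299) = 6.9652 km
E20–E11: √((0.0264·111.32)² + (-0.0611·104.1)²) = √(8.636828 + 40.456087) = 7.0066 km
E15–E20: √((0.0893·111.32)² + (0.0670·104.1)²) = √(98.821016 + 48.646440) = 12.1436 km
E15–E11: √((0.1157·111.32)² + (0.0059·104.1)²) = √(165.887290 + 0.377229) = 12.8944 km
E15–E6: √((0.1060·111.32)² + (0.0720·104.1)²) = √(139.238112 + 56.178023) = 13.9791 km
E12–E20: √((0.1159·111.32)² + (0.0631·104.1)²) = √(166.461294 + 43.147951) = 14.4779 km
E12–E11: √((0.1423·111.32)² + (0.0020·104.1)²) = √(250.932085 + 0.043347) = 15.8422 km
E12–E6: √((0.1326·111.32)² + (0.0681·104.1)²) = √(217.888066 + 50.256898) = 16.3751 km
Closest pair: E20–E6 at 1.9305 km.

E20 and E6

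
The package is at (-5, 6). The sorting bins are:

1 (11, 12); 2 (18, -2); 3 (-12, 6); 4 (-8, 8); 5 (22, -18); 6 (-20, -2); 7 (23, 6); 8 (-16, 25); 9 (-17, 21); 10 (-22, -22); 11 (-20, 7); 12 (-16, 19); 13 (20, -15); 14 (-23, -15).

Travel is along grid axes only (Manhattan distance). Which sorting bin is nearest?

4

Distances from (-5, 6):
1: |16| + |6| = 16 + 6 = 22
2: |23| + |-8| = 23 + 8 = 31
3: |-7| + |0| = 7 + 0 = 7
4: |-3| + |2| = 3 + 2 = 5
5: |27| + |-24| = 27 + 24 = 51
6: |-15| + |-8| = 15 + 8 = 23
7: |28| + |0| = 28 + 0 = 28
8: |-11| + |19| = 11 + 19 = 30
9: |-12| + |15| = 12 + 15 = 27
10: |-17| + |-28| = 17 + 28 = 45
11: |-15| + |1| = 15 + 1 = 16
12: |-11| + |13| = 11 + 13 = 24
13: |25| + |-21| = 25 + 21 = 46
14: |-18| + |-21| = 18 + 21 = 39
Minimum: 4 at 5.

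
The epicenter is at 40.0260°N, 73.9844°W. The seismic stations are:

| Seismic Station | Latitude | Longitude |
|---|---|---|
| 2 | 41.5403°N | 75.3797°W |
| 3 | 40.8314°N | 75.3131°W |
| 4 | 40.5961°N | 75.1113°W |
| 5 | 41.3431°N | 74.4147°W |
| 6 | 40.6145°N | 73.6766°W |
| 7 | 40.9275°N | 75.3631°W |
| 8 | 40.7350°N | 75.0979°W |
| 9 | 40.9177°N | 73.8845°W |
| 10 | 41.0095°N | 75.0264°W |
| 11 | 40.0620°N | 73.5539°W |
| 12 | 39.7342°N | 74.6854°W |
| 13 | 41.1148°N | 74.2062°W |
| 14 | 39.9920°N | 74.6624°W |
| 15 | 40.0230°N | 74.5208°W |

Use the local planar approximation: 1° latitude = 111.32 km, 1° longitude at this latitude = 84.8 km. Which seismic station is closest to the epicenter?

11

Distances from 40.0260°N, 73.9844°W:
2: 205.9525 km
3: 143.9923 km
4: 114.7151 km
5: 151.0920 km
6: 70.5201 km
7: 154.0777 km
8: 123.0664 km
9: 99.6249 km
10: 140.6924 km
11: 36.7257 km
12: 67.7410 km
13: 122.6559 km
14: 57.6188 km
15: 45.4879 km
Minimum: 11 at 36.7257 km.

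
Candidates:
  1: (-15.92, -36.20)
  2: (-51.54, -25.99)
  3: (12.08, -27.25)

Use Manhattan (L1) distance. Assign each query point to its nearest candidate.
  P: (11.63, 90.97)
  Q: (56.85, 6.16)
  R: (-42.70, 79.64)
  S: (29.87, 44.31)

P→3; Q→3; R→2; S→3

P at (11.63, 90.97):
  1: |-27.55| + |-127.17| = 27.55 + 127.17 = 154.72
  2: |-63.17| + |-116.96| = 63.17 + 116.96 = 180.13
  3: |0.45| + |-118.22| = 0.45 + 118.22 = 118.67
  → nearest: 3 (118.67)
Q at (56.85, 6.16):
  1: |-72.77| + |-42.36| = 72.77 + 42.36 = 115.13
  2: |-108.39| + |-32.15| = 108.39 + 32.15 = 140.54
  3: |-44.77| + |-33.41| = 44.77 + 33.41 = 78.18
  → nearest: 3 (78.18)
R at (-42.70, 79.64):
  1: |26.78| + |-115.84| = 26.78 + 115.84 = 142.62
  2: |-8.84| + |-105.63| = 8.84 + 105.63 = 114.47
  3: |54.78| + |-106.89| = 54.78 + 106.89 = 161.67
  → nearest: 2 (114.47)
S at (29.87, 44.31):
  1: |-45.79| + |-80.51| = 45.79 + 80.51 = 126.30
  2: |-81.41| + |-70.30| = 81.41 + 70.30 = 151.71
  3: |-17.79| + |-71.56| = 17.79 + 71.56 = 89.35
  → nearest: 3 (89.35)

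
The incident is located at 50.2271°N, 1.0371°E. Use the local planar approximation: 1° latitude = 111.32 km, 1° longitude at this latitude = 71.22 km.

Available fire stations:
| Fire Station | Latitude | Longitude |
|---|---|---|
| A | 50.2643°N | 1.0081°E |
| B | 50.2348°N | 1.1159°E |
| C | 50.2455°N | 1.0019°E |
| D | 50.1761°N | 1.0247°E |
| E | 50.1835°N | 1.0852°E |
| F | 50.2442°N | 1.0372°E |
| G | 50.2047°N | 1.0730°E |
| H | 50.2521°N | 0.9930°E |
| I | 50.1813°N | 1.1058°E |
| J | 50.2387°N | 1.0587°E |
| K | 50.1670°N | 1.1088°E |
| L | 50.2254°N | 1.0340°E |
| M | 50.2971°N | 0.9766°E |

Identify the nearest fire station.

L

Distances from 50.2271°N, 1.0371°E:
A: 4.6276 km
B: 5.6772 km
C: 3.2373 km
D: 5.7456 km
E: 5.9407 km
F: 1.9036 km
G: 3.5714 km
H: 4.1964 km
I: 7.0664 km
J: 2.0085 km
K: 8.4164 km
L: 0.2908 km
M: 8.9043 km
Minimum: L at 0.2908 km.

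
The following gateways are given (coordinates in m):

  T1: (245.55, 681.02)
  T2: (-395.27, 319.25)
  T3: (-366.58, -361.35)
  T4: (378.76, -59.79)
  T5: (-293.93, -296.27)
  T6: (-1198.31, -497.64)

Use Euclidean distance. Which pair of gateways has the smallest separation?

Pairwise distances:
T1–T2: 735.89 m
T1–T3: 1208.82 m
T1–T4: 752.69 m
T1–T5: 1116.30 m
T1–T6: 1863.86 m
T2–T3: 681.20 m
T2–T4: 861.85 m
T2–T5: 623.81 m
T2–T6: 1145.51 m
T3–T4: 804.03 m
T3–T5: 97.54 m
T3–T6: 842.82 m
T4–T5: 713.05 m
T4–T6: 1636.72 m
T5–T6: 926.53 m
Closest pair: T3–T5 at 97.54 m.

T3 and T5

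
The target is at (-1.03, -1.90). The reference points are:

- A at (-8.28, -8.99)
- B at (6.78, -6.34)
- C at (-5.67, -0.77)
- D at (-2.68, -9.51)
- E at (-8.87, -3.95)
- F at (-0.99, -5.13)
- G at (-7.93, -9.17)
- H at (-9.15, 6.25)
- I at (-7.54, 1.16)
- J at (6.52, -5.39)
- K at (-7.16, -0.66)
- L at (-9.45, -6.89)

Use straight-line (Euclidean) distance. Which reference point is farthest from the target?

Distances from (-1.03, -1.90):
A: √((-7.25)² + (-7.09)²) = √(52.5625 + 50.2681) = 10.14
B: √((7.81)² + (-4.44)²) = √(60.9961 + 19.7136) = 8.98
C: √((-4.64)² + (1.13)²) = √(21.5296 + 1.2769) = 4.78
D: √((-1.65)² + (-7.61)²) = √(2.7225 + 57.9121) = 7.79
E: √((-7.84)² + (-2.05)²) = √(61.4656 + 4.2025) = 8.10
F: √((0.04)² + (-3.23)²) = √(0.0016 + 10.4329) = 3.23
G: √((-6.90)² + (-7.27)²) = √(47.6100 + 52.8529) = 10.02
H: √((-8.12)² + (8.15)²) = √(65.9344 + 66.4225) = 11.50
I: √((-6.51)² + (3.06)²) = √(42.3801 + 9.3636) = 7.19
J: √((7.55)² + (-3.49)²) = √(57.0025 + 12.1801) = 8.32
K: √((-6.13)² + (1.24)²) = √(37.5769 + 1.5376) = 6.25
L: √((-8.42)² + (-4.99)²) = √(70.8964 + 24.9001) = 9.79
Maximum: H at 11.50.

H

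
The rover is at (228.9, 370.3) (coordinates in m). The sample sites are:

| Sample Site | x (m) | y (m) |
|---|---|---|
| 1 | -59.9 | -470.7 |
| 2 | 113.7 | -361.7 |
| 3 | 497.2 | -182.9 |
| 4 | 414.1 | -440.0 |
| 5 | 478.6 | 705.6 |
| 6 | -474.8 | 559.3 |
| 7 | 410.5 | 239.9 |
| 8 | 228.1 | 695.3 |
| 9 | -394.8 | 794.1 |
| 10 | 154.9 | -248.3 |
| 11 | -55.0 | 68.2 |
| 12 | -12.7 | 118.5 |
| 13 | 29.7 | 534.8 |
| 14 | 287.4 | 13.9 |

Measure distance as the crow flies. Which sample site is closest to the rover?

Distances from (228.9, 370.3):
1: √((-288.8)² + (-841.0)²) = √(83405.440 + 707281.000) = 889.2 m
2: √((-115.2)² + (-732.0)²) = √(13271.040 + 535824.000) = 741.0 m
3: √((268.3)² + (-553.2)²) = √(71984.890 + 306030.240) = 614.8 m
4: √((185.2)² + (-810.3)²) = √(34299.040 + 656586.090) = 831.2 m
5: √((249.7)² + (335.3)²) = √(62350.090 + 112426.090) = 418.1 m
6: √((-703.7)² + (189.0)²) = √(495193.690 + 35721.000) = 728.6 m
7: √((181.6)² + (-130.4)²) = √(32978.560 + 17004.160) = 223.6 m
8: √((-0.8)² + (325.0)²) = √(0.640 + 105625.000) = 325.0 m
9: √((-623.7)² + (423.8)²) = √(389001.690 + 179606.440) = 754.1 m
10: √((-74.0)² + (-618.6)²) = √(5476.000 + 382665.960) = 623.0 m
11: √((-283.9)² + (-302.1)²) = √(80599.210 + 91264.410) = 414.6 m
12: √((-241.6)² + (-251.8)²) = √(58370.560 + 63403.240) = 349.0 m
13: √((-199.2)² + (164.5)²) = √(39680.640 + 27060.250) = 258.3 m
14: √((58.5)² + (-356.4)²) = √(3422.250 + 127020.960) = 361.2 m
Minimum: 7 at 223.6 m.

7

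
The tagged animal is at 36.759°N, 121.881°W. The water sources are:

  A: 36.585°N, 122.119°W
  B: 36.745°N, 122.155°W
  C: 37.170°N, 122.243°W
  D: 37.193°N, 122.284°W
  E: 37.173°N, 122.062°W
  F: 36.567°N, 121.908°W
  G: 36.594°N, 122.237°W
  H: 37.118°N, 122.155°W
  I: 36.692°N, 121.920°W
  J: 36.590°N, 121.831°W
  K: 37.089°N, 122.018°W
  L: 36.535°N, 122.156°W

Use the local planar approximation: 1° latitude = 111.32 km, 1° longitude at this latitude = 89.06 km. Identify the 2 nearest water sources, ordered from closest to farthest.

Distances from 36.759°N, 121.881°W:
A: √((-0.174·111.32)² + (-0.238·89.06)²) = √(375.18450 + 449.28229) = 28.714 km
B: √((-0.014·111.32)² + (-0.274·89.06)²) = √(2.42886 + 595.47908) = 24.452 km
C: √((0.411·111.32)² + (-0.362·89.06)²) = √(2093.29309 + 1039.39955) = 55.970 km
D: √((0.434·111.32)² + (-0.403·89.06)²) = √(2334.13437 + 1288.17680) = 60.186 km
E: √((0.414·111.32)² + (-0.181·89.06)²) = √(2123.96364 + 259.84989) = 48.824 km
F: √((-0.192·111.32)² + (-0.027·89.06)²) = √(456.82394 + 5.78220) = 21.508 km
G: √((-0.165·111.32)² + (-0.356·89.06)²) = √(337.37608 + 1005.22985) = 36.642 km
H: √((0.359·111.32)² + (-0.274·89.06)²) = √(1597.11170 + 595.47908) = 46.825 km
I: √((-0.067·111.32)² + (-0.039·89.06)²) = √(55.62833 + 12.06409) = 8.228 km
J: √((-0.169·111.32)² + (0.050·89.06)²) = √(353.93198 + 19.82921) = 19.333 km
K: √((0.330·111.32)² + (-0.137·89.06)²) = √(1349.50431 + 148.86977) = 38.709 km
L: √((-0.224·111.32)² + (-0.275·89.06)²) = √(621.78814 + 599.83357) = 34.952 km
Sorted: I (8.228 km) < J (19.333 km) < F (21.508 km) < B (24.452 km) < …

I, J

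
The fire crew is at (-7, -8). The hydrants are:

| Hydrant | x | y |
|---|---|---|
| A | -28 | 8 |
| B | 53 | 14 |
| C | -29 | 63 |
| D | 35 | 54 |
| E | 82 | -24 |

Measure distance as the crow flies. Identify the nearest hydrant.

A

Distances from (-7, -8):
A: √((-21)² + (16)²) = √(441.000 + 256.000) = 26.4
B: √((60)² + (22)²) = √(3600.000 + 484.000) = 63.9
C: √((-22)² + (71)²) = √(484.000 + 5041.000) = 74.3
D: √((42)² + (62)²) = √(1764.000 + 3844.000) = 74.9
E: √((89)² + (-16)²) = √(7921.000 + 256.000) = 90.4
Minimum: A at 26.4.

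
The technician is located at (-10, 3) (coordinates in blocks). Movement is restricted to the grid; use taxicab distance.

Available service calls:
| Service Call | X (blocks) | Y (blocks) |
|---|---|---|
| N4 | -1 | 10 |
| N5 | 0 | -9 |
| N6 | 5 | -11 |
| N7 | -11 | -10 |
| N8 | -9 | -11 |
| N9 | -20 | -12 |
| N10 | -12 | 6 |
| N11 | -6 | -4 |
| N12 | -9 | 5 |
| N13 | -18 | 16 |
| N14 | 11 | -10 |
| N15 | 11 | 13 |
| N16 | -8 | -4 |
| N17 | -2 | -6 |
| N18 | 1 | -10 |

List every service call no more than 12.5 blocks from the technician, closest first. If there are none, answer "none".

N12, N10, N16, N11

Distances from (-10, 3):
N4: |9| + |7| = 9 + 7 = 16 blocks
N5: |10| + |-12| = 10 + 12 = 22 blocks
N6: |15| + |-14| = 15 + 14 = 29 blocks
N7: |-1| + |-13| = 1 + 13 = 14 blocks
N8: |1| + |-14| = 1 + 14 = 15 blocks
N9: |-10| + |-15| = 10 + 15 = 25 blocks
N10: |-2| + |3| = 2 + 3 = 5 blocks
N11: |4| + |-7| = 4 + 7 = 11 blocks
N12: |1| + |2| = 1 + 2 = 3 blocks
N13: |-8| + |13| = 8 + 13 = 21 blocks
N14: |21| + |-13| = 21 + 13 = 34 blocks
N15: |21| + |10| = 21 + 10 = 31 blocks
N16: |2| + |-7| = 2 + 7 = 9 blocks
N17: |8| + |-9| = 8 + 9 = 17 blocks
N18: |11| + |-13| = 11 + 13 = 24 blocks
Threshold 12.5 blocks: N12 (3 blocks), N10 (5 blocks), N16 (9 blocks), N11 (11 blocks) are within range.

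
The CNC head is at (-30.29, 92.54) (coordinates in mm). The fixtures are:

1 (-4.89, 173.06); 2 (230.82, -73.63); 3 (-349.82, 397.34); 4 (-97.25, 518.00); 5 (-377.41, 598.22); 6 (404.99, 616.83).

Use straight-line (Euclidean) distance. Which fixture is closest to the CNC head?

1

Distances from (-30.29, 92.54):
1: √((25.40)² + (80.52)²) = √(645.1600 + 6483.4704) = 84.43 mm
2: √((261.11)² + (-166.17)²) = √(68178.4321 + 27612.4689) = 309.50 mm
3: √((-319.53)² + (304.80)²) = √(102099.4209 + 92903.0400) = 441.59 mm
4: √((-66.96)² + (425.46)²) = √(4483.6416 + 181016.2116) = 430.70 mm
5: √((-347.12)² + (505.68)²) = √(120492.2944 + 255712.2624) = 613.36 mm
6: √((435.28)² + (524.29)²) = √(189468.6784 + 274880.0041) = 681.43 mm
Minimum: 1 at 84.43 mm.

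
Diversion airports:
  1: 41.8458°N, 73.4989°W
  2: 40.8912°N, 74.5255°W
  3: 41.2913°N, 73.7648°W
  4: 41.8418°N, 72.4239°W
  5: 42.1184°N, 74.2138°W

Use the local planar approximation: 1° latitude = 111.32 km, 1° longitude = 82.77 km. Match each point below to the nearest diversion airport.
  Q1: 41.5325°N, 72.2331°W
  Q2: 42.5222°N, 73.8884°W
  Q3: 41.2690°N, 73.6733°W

Q1→4; Q2→5; Q3→3

Q1 at 41.5325°N, 72.2331°W:
  1: 110.4227 km
  2: 202.7276 km
  3: 129.5909 km
  4: 37.8803 km
  5: 176.4401 km
  → nearest: 4 (37.8803 km)
Q2 at 42.5222°N, 73.8884°W:
  1: 81.9083 km
  2: 189.0657 km
  3: 137.4052 km
  4: 142.9348 km
  5: 52.4023 km
  → nearest: 5 (52.4023 km)
Q3 at 41.2690°N, 73.6733°W:
  1: 65.8120 km
  2: 82.1229 km
  3: 7.9699 km
  4: 121.4910 km
  5: 104.6045 km
  → nearest: 3 (7.9699 km)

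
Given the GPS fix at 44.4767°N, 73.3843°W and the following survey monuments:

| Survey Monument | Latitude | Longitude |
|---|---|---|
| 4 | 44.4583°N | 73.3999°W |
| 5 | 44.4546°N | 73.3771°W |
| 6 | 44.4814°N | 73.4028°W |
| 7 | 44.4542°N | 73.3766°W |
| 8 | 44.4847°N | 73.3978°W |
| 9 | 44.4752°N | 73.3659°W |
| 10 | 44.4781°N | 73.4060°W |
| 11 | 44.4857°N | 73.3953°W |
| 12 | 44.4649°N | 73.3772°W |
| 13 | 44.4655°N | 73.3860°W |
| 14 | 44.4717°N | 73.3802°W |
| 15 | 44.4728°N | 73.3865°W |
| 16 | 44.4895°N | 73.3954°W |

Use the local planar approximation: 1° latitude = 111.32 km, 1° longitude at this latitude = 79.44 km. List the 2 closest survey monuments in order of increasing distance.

15, 14

Distances from 44.4767°N, 73.3843°W:
4: √((-0.0184·111.32)² + (-0.0156·79.44)²) = √(4.195484 + 1.535775) = 2.3940 km
5: √((-0.0221·111.32)² + (0.0072·79.44)²) = √(6.052446 + 0.327147) = 2.5258 km
6: √((0.0047·111.32)² + (-0.0185·79.44)²) = √(0.273742 + 2.159842) = 1.5600 km
7: √((-0.0225·111.32)² + (0.0077·79.44)²) = √(6.273522 + 0.374162) = 2.5783 km
8: √((0.0080·111.32)² + (-0.0135·79.44)²) = √(0.793097 + 1.150128) = 1.3940 km
9: √((-0.0015·111.32)² + (0.0184·79.44)²) = √(0.027882 + 2.136555) = 1.4712 km
10: √((0.0014·111.32)² + (-0.0217·79.44)²) = √(0.024289 + 2.971652) = 1.7309 km
11: √((0.0090·111.32)² + (-0.0110·79.44)²) = √(1.003764 + 0.763596) = 1.3294 km
12: √((-0.0118·111.32)² + (0.0071·79.44)²) = √(1.725482 + 0.318123) = 1.4295 km
13: √((-0.0112·111.32)² + (-0.0017·79.44)²) = √(1.554470 + 0.018238) = 1.2541 km
14: √((-0.0050·111.32)² + (0.0041·79.44)²) = √(0.309804 + 0.106083) = 0.6449 km
15: √((-0.0039·111.32)² + (-0.0022·79.44)²) = √(0.188484 + 0.030544) = 0.4680 km
16: √((0.0128·111.32)² + (-0.0111·79.44)²) = √(2.030329 + 0.777543) = 1.6757 km
Sorted: 15 (0.4680 km) < 14 (0.6449 km) < 13 (1.2541 km) < 11 (1.3294 km) < …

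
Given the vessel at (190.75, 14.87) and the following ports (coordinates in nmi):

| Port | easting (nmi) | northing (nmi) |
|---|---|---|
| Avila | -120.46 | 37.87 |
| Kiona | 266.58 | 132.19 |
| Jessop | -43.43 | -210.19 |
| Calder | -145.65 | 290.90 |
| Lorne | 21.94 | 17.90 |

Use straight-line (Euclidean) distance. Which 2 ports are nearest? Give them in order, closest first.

Distances from (190.75, 14.87):
Avila: √((-311.21)² + (23.00)²) = √(96851.6641 + 529.0000) = 312.06 nmi
Kiona: √((75.83)² + (117.32)²) = √(5750.1889 + 13763.9824) = 139.69 nmi
Jessop: √((-234.18)² + (-225.06)²) = √(54840.2724 + 50652.0036) = 324.80 nmi
Calder: √((-336.40)² + (276.03)²) = √(113164.9600 + 76192.5609) = 435.15 nmi
Lorne: √((-168.81)² + (3.03)²) = √(28496.8161 + 9.1809) = 168.84 nmi
Sorted: Kiona (139.69 nmi) < Lorne (168.84 nmi) < Avila (312.06 nmi) < Jessop (324.80 nmi) < …

Kiona, Lorne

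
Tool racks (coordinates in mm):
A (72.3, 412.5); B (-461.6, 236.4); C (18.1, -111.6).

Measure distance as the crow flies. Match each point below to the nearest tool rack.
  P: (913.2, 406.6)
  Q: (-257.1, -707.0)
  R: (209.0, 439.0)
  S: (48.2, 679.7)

P at (913.2, 406.6):
  A: √((-840.9)² + (5.9)²) = √(707112.810 + 34.810) = 840.9 mm
  B: √((-1374.8)² + (-170.2)²) = √(1890075.040 + 28968.040) = 1385.3 mm
  C: √((-895.1)² + (-518.2)²) = √(801204.010 + 268531.240) = 1034.3 mm
  → nearest: A (840.9 mm)
Q at (-257.1, -707.0):
  A: √((329.4)² + (1119.5)²) = √(108504.360 + 1253280.250) = 1167.0 mm
  B: √((-204.5)² + (943.4)²) = √(41820.250 + 890003.560) = 965.3 mm
  C: √((275.2)² + (595.4)²) = √(75735.040 + 354501.160) = 655.9 mm
  → nearest: C (655.9 mm)
R at (209.0, 439.0):
  A: √((-136.7)² + (-26.5)²) = √(18686.890 + 702.250) = 139.2 mm
  B: √((-670.6)² + (-202.6)²) = √(449704.360 + 41046.760) = 700.5 mm
  C: √((-190.9)² + (-550.6)²) = √(36442.810 + 303160.360) = 582.8 mm
  → nearest: A (139.2 mm)
S at (48.2, 679.7):
  A: √((24.1)² + (-267.2)²) = √(580.810 + 71395.840) = 268.3 mm
  B: √((-509.8)² + (-443.3)²) = √(259896.040 + 196514.890) = 675.6 mm
  C: √((-30.1)² + (-791.3)²) = √(906.010 + 626155.690) = 791.9 mm
  → nearest: A (268.3 mm)

P→A; Q→C; R→A; S→A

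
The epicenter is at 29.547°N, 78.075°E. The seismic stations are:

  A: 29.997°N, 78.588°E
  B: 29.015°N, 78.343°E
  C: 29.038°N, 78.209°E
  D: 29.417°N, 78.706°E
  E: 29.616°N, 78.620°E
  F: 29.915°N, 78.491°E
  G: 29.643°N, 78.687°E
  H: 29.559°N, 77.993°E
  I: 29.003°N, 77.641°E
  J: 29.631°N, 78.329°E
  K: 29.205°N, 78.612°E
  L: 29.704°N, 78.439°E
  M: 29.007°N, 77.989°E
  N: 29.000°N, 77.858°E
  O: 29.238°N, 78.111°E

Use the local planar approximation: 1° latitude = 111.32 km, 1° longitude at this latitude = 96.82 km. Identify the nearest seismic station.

H

Distances from 29.547°N, 78.075°E:
A: √((0.450·111.32)² + (0.513·96.82)²) = √(2509.40884 + 2466.97579) = 70.543 km
B: √((-0.532·111.32)² + (0.268·96.82)²) = √(3507.27371 + 673.28625) = 64.657 km
C: √((-0.509·111.32)² + (0.134·96.82)²) = √(3210.56865 + 168.32156) = 58.128 km
D: √((-0.130·111.32)² + (0.631·96.82)²) = √(209.42721 + 3732.40597) = 62.784 km
E: √((0.069·111.32)² + (0.545·96.82)²) = √(58.99899 + 2784.34574) = 53.323 km
F: √((0.368·111.32)² + (0.416·96.82)²) = √(1678.19349 + 1622.24640) = 57.449 km
G: √((0.096·111.32)² + (0.612·96.82)²) = √(114.20598 + 3511.01755) = 60.210 km
H: √((0.012·111.32)² + (-0.082·96.82)²) = √(1.78447 + 63.03153) = 8.051 km
I: √((-0.544·111.32)² + (-0.434·96.82)²) = √(3667.28105 + 1765.67032) = 73.709 km
J: √((0.084·111.32)² + (0.254·96.82)²) = √(87.43896 + 604.78024) = 26.310 km
K: √((-0.342·111.32)² + (0.537·96.82)²) = √(1449.43454 + 2703.20342) = 64.441 km
L: √((0.157·111.32)² + (0.364·96.82)²) = √(305.45392 + 1242.03240) = 39.338 km
M: √((-0.540·111.32)² + (-0.086·96.82)²) = √(3613.54872 + 69.33094) = 60.687 km
N: √((-0.547·111.32)² + (-0.217·96.82)²) = √(3707.84054 + 441.41758) = 64.415 km
O: √((-0.309·111.32)² + (0.036·96.82)²) = √(1183.21415 + 12.14885) = 34.574 km
Minimum: H at 8.051 km.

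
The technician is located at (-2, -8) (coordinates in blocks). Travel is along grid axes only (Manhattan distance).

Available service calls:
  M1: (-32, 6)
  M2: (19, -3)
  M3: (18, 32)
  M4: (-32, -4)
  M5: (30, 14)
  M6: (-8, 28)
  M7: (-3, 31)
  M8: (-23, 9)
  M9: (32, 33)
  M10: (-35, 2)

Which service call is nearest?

Distances from (-2, -8):
M1: |-30| + |14| = 30 + 14 = 44 blocks
M2: |21| + |5| = 21 + 5 = 26 blocks
M3: |20| + |40| = 20 + 40 = 60 blocks
M4: |-30| + |4| = 30 + 4 = 34 blocks
M5: |32| + |22| = 32 + 22 = 54 blocks
M6: |-6| + |36| = 6 + 36 = 42 blocks
M7: |-1| + |39| = 1 + 39 = 40 blocks
M8: |-21| + |17| = 21 + 17 = 38 blocks
M9: |34| + |41| = 34 + 41 = 75 blocks
M10: |-33| + |10| = 33 + 10 = 43 blocks
Minimum: M2 at 26 blocks.

M2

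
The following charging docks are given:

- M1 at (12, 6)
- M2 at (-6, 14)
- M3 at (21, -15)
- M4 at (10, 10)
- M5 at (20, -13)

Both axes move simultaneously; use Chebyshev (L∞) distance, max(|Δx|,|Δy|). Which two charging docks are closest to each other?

M3 and M5

Pairwise distances:
M3–M5: max(|-1|, |2|) = 2
M1–M4: max(|-2|, |4|) = 4
M2–M4: max(|16|, |-4|) = 16
M1–M2: max(|-18|, |8|) = 18
M1–M5: max(|8|, |-19|) = 19
M1–M3: max(|9|, |-21|) = 21
M4–M5: max(|10|, |-23|) = 23
M3–M4: max(|-11|, |25|) = 25
M2–M5: max(|26|, |-27|) = 27
M2–M3: max(|27|, |-29|) = 29
Closest pair: M3–M5 at 2.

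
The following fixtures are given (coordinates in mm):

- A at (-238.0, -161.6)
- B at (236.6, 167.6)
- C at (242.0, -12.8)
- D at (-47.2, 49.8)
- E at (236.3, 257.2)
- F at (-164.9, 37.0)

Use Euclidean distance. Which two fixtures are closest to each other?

B and E

Pairwise distances:
A–B: 577.6 mm
A–C: 502.5 mm
A–D: 284.8 mm
A–E: 632.7 mm
A–F: 211.6 mm
B–C: 180.5 mm
B–D: 307.3 mm
B–E: 89.6 mm
B–F: 422.2 mm
C–D: 295.9 mm
C–E: 270.1 mm
C–F: 409.9 mm
D–E: 351.3 mm
D–F: 118.4 mm
E–F: 457.7 mm
Closest pair: B–E at 89.6 mm.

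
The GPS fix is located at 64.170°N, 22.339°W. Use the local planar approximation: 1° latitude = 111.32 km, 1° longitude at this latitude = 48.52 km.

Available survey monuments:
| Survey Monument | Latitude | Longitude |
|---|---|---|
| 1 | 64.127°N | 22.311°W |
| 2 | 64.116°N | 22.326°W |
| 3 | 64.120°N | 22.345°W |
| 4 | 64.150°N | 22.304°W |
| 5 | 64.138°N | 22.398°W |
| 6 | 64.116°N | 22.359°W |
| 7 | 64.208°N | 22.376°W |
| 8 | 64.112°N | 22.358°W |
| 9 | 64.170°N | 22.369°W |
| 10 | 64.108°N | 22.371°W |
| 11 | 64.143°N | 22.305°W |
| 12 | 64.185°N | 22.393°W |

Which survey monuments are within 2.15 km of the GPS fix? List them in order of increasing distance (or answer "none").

Distances from 64.170°N, 22.339°W:
1: √((-0.043·111.32)² + (0.028·48.52)²) = √(22.91307 + 1.84569) = 4.976 km
2: √((-0.054·111.32)² + (0.013·48.52)²) = √(36.13549 + 0.39786) = 6.044 km
3: √((-0.050·111.32)² + (-0.006·48.52)²) = √(30.98036 + 0.08475) = 5.574 km
4: √((-0.020·111.32)² + (0.035·48.52)²) = √(4.95686 + 2.88388) = 2.800 km
5: √((-0.032·111.32)² + (-0.059·48.52)²) = √(12.68955 + 8.19494) = 4.570 km
6: √((-0.054·111.32)² + (-0.020·48.52)²) = √(36.13549 + 0.94168) = 6.089 km
7: √((0.038·111.32)² + (-0.037·48.52)²) = √(17.89425 + 3.22289) = 4.595 km
8: √((-0.058·111.32)² + (-0.019·48.52)²) = √(41.68717 + 0.84986) = 6.522 km
9: √((0.000·111.32)² + (-0.030·48.52)²) = √(0.00000 + 2.11877) = 1.456 km
10: √((-0.062·111.32)² + (-0.032·48.52)²) = √(47.63540 + 2.41069) = 7.074 km
11: √((-0.027·111.32)² + (0.034·48.52)²) = √(9.03387 + 2.72144) = 3.429 km
12: √((0.015·111.32)² + (-0.054·48.52)²) = √(2.78823 + 6.86482) = 3.107 km
Threshold 2.15 km: 9 (1.456 km) is within range.

9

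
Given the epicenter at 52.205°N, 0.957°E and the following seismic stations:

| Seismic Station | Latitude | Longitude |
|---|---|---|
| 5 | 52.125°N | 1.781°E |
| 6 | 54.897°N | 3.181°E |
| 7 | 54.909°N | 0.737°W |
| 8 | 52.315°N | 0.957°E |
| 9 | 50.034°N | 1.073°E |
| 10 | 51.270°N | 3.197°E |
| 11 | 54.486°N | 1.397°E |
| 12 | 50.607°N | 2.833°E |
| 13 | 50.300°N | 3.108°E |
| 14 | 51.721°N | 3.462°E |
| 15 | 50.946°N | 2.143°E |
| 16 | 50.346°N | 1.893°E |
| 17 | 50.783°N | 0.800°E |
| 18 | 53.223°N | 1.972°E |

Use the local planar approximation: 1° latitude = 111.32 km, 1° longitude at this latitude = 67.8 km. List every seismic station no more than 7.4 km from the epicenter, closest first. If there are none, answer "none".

Distances from 52.205°N, 0.957°E:
5: 56.573 km
6: 335.471 km
7: 322.177 km
8: 12.245 km
9: 241.804 km
10: 184.116 km
11: 255.667 km
12: 218.684 km
13: 257.371 km
14: 178.180 km
15: 161.581 km
16: 216.456 km
17: 158.655 km
18: 132.582 km
Threshold 7.4 km: none within range.

none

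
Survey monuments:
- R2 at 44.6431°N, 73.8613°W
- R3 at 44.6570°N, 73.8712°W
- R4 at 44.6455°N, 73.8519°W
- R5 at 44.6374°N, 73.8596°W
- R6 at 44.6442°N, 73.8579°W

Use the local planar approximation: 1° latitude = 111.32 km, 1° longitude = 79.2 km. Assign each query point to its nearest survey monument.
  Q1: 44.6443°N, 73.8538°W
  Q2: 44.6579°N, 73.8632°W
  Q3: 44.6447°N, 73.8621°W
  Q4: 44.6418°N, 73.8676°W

Q1→R4; Q2→R3; Q3→R2; Q4→R2

Q1 at 44.6443°N, 73.8538°W:
  R2: 0.6088 km
  R3: 1.9743 km
  R4: 0.2012 km
  R5: 0.8950 km
  R6: 0.3249 km
  → nearest: R4 (0.2012 km)
Q2 at 44.6579°N, 73.8632°W:
  R2: 1.6544 km
  R3: 0.6415 km
  R4: 1.6451 km
  R5: 2.2998 km
  R6: 1.5818 km
  → nearest: R3 (0.6415 km)
Q3 at 44.6447°N, 73.8621°W:
  R2: 0.1890 km
  R3: 1.5473 km
  R4: 0.8127 km
  R5: 0.8364 km
  R6: 0.3373 km
  → nearest: R2 (0.1890 km)
Q4 at 44.6418°N, 73.8676°W:
  R2: 0.5195 km
  R3: 1.7159 km
  R4: 1.3099 km
  R5: 0.8009 km
  R6: 0.8134 km
  → nearest: R2 (0.5195 km)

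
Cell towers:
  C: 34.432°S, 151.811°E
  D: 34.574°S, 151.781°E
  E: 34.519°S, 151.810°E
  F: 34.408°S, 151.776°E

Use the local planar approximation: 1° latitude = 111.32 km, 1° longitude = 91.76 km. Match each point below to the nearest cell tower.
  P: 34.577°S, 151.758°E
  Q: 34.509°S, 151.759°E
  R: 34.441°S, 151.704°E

P→D; Q→E; R→F

P at 34.577°S, 151.758°E:
  C: 16.858 km
  D: 2.137 km
  E: 8.028 km
  F: 18.885 km
  → nearest: D (2.137 km)
Q at 34.509°S, 151.759°E:
  C: 9.810 km
  D: 7.512 km
  E: 4.810 km
  F: 11.351 km
  → nearest: E (4.810 km)
R at 34.441°S, 151.704°E:
  C: 9.869 km
  D: 16.405 km
  E: 13.038 km
  F: 7.559 km
  → nearest: F (7.559 km)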